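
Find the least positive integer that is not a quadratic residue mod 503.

(2/503) = +1, so 2 is a residue.
(3/503) = +1, so 3 is a residue.
(4/503) = +1, so 4 is a residue.
(5/503) = −1, so 5 is the smallest positive non-residue mod 503.

5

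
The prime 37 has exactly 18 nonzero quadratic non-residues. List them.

Square k = 1,…,18 (k and 37−k give the same square):
1²=1, 2²=4, 3²=9, 4²=16, 5²=25, 6²=36, 7²≡12, 8²≡27, 9²≡7, 10²≡26, 11²≡10, 12²≡33, 13²≡21, 14²≡11, 15²≡3, 16²≡34, 17²≡30, 18²≡28 (mod 37).
The residues are {1, 3, 4, 7, 9, 10, 11, 12, 16, 21, 25, 26, 27, 28, 30, 33, 34, 36}; the non-residues are the remaining 18 nonzero classes.

2, 5, 6, 8, 13, 14, 15, 17, 18, 19, 20, 22, 23, 24, 29, 31, 32, 35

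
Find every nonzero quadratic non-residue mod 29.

2 3 8 10 11 12 14 15 17 18 19 21 26 27

Square k = 1,…,14 (k and 29−k give the same square):
1²=1, 2²=4, 3²=9, 4²=16, 5²=25, 6²≡7, 7²≡20, 8²≡6, 9²≡23, 10²≡13, 11²≡5, 12²≡28, 13²≡24, 14²≡22 (mod 29).
The residues are {1, 4, 5, 6, 7, 9, 13, 16, 20, 22, 23, 24, 25, 28}; the non-residues are the remaining 14 nonzero classes.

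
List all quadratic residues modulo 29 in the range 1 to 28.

Square k = 1,…,14 (k and 29−k give the same square):
1²=1, 2²=4, 3²=9, 4²=16, 5²=25, 6²≡7, 7²≡20, 8²≡6, 9²≡23, 10²≡13, 11²≡5, 12²≡28, 13²≡24, 14²≡22 (mod 29).
So the quadratic residues mod 29 are {1, 4, 5, 6, 7, 9, 13, 16, 20, 22, 23, 24, 25, 28}.

1,4,5,6,7,9,13,16,20,22,23,24,25,28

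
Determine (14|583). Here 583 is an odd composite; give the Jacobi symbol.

-1

Pull out 2: since 583 ≡ 7 (mod 8), (2/583) = +1.
Reciprocity: 7 ≡ 3 and 583 ≡ 3 (mod 4), so (7/583) = −(583/7).
Reduce top mod 7: now compute (2/7).
Pull out 2: since 7 ≡ 7 (mod 8), (2/7) = +1.
Reached (1/7) = 1. Collecting the sign flips along the way, the symbol is -1.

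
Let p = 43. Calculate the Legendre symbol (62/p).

-1

First reduce: 62 ≡ 19 (mod 43).
Reciprocity: 19 ≡ 3 and 43 ≡ 3 (mod 4), so (19/43) = −(43/19).
Reduce top mod 19: now compute (5/19).
Reciprocity: 5 ≡ 1 and 19 ≡ 3 (mod 4), so (5/19) = +(19/5).
Reduce top mod 5: now compute (4/5).
Pull out 2^2: since 5 ≡ 5 (mod 8), (2/5) = -1, so (2/5)^2 = +1.
Reached (1/5) = 1. Collecting the sign flips along the way, the symbol is -1.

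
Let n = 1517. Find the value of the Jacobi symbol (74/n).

Pull out 2: since 1517 ≡ 5 (mod 8), (2/1517) = -1.
Reciprocity: 37 ≡ 1 and 1517 ≡ 1 (mod 4), so (37/1517) = +(1517/37).
Reduce top mod 37: now compute (0/37).
Top reduces to 0: gcd > 1, so the symbol is 0.

0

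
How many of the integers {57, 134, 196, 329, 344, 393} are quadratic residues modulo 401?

(57/401) = +1 → QR.
(134/401) = -1 → non-residue.
(196/401) = +1 → QR.
(329/401) = +1 → QR.
(344/401) = +1 → QR.
(393/401) = +1 → QR.
Total quadratic residues among the 6: 5.

5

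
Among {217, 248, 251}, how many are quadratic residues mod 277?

1

(217/277) = -1 → non-residue.
(248/277) = +1 → QR.
(251/277) = -1 → non-residue.
Total quadratic residues among the 3: 1.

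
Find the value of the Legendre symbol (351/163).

1

Euler's criterion: (351/163) ≡ 25^81 (mod 163).
25^2 ≡ 136 (mod 163)
25^4 ≡ 77 (mod 163)
25^8 ≡ 61 (mod 163)
25^16 ≡ 135 (mod 163)
25^32 ≡ 132 (mod 163)
25^64 ≡ 146 (mod 163)
25^81 = 25^(64+16+1) ≡ 1 (mod 163).
Result is 1, so (351/163) = 1.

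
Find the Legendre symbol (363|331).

First reduce: 363 ≡ 32 (mod 331).
Pull out 2^5: since 331 ≡ 3 (mod 8), (2/331) = -1, so (2/331)^5 = -1.
Reached (1/331) = 1. Collecting the sign flips along the way, the symbol is -1.

-1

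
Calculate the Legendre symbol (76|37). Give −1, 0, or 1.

-1

Euler's criterion: (76/37) ≡ 2^18 (mod 37).
2^2 ≡ 4 (mod 37)
2^4 ≡ 16 (mod 37)
2^8 ≡ 34 (mod 37)
2^16 ≡ 9 (mod 37)
2^18 = 2^(16+2) ≡ 36 (mod 37).
Result is 36 ≡ −1, so (76/37) = −1.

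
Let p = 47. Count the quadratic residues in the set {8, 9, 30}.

2

(8/47) = +1 → QR.
(9/47) = +1 → QR.
(30/47) = -1 → non-residue.
Total quadratic residues among the 3: 2.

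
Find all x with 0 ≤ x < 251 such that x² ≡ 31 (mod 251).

28, 223

Since 251 ≡ 3 (mod 4), a square root of 31 is 31^((251+1)/4) = 31^63 mod 251.
Repeated squaring: 31^2≡208, 31^4≡92, 31^8≡181, 31^16≡131, 31^32≡93 (mod 251).
31^63 = 31^(32+16+8+4+2+1) ≡ 28 (mod 251).
Check: 28² = 784 ≡ 31 (mod 251). The two roots are 28 and 223.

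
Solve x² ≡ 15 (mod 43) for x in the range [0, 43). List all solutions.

Since 43 ≡ 3 (mod 4), a square root of 15 is 15^((43+1)/4) = 15^11 mod 43.
Repeated squaring: 15^2≡10, 15^4≡14, 15^8≡24 (mod 43).
15^11 = 15^(8+2+1) ≡ 31 (mod 43).
Check: 31² = 961 ≡ 15 (mod 43). The two roots are 12 and 31.

12, 31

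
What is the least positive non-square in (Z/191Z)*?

7

(2/191) = +1, so 2 is a residue.
(3/191) = +1, so 3 is a residue.
(4/191) = +1, so 4 is a residue.
(5/191) = +1, so 5 is a residue.
(6/191) = +1, so 6 is a residue.
(7/191) = −1, so 7 is the smallest positive non-residue mod 191.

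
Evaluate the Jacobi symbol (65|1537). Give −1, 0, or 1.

-1

Reciprocity: 65 ≡ 1 and 1537 ≡ 1 (mod 4), so (65/1537) = +(1537/65).
Reduce top mod 65: now compute (42/65).
Pull out 2: since 65 ≡ 1 (mod 8), (2/65) = +1.
Reciprocity: 21 ≡ 1 and 65 ≡ 1 (mod 4), so (21/65) = +(65/21).
Reduce top mod 21: now compute (2/21).
Pull out 2: since 21 ≡ 5 (mod 8), (2/21) = -1.
Reached (1/21) = 1. Collecting the sign flips along the way, the symbol is -1.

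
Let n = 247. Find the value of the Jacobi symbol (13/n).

Reciprocity: 13 ≡ 1 and 247 ≡ 3 (mod 4), so (13/247) = +(247/13).
Reduce top mod 13: now compute (0/13).
Top reduces to 0: gcd > 1, so the symbol is 0.

0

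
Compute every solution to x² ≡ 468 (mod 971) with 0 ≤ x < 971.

151, 820

Since 971 ≡ 3 (mod 4), a square root of 468 is 468^((971+1)/4) = 468^243 mod 971.
Repeated squaring: 468^2≡549, 468^4≡391, 468^8≡434, 468^16≡953, 468^32≡324, 468^64≡108, 468^128≡12 (mod 971).
468^243 = 468^(128+64+32+16+2+1) ≡ 151 (mod 971).
Check: 151² = 22801 ≡ 468 (mod 971). The two roots are 151 and 820.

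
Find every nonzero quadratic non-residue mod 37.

Square k = 1,…,18 (k and 37−k give the same square):
1²=1, 2²=4, 3²=9, 4²=16, 5²=25, 6²=36, 7²≡12, 8²≡27, 9²≡7, 10²≡26, 11²≡10, 12²≡33, 13²≡21, 14²≡11, 15²≡3, 16²≡34, 17²≡30, 18²≡28 (mod 37).
The residues are {1, 3, 4, 7, 9, 10, 11, 12, 16, 21, 25, 26, 27, 28, 30, 33, 34, 36}; the non-residues are the remaining 18 nonzero classes.

2,5,6,8,13,14,15,17,18,19,20,22,23,24,29,31,32,35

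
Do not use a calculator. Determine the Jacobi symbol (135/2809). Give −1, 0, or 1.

Reciprocity: 135 ≡ 3 and 2809 ≡ 1 (mod 4), so (135/2809) = +(2809/135).
Reduce top mod 135: now compute (109/135).
Reciprocity: 109 ≡ 1 and 135 ≡ 3 (mod 4), so (109/135) = +(135/109).
Reduce top mod 109: now compute (26/109).
Pull out 2: since 109 ≡ 5 (mod 8), (2/109) = -1.
Reciprocity: 13 ≡ 1 and 109 ≡ 1 (mod 4), so (13/109) = +(109/13).
Reduce top mod 13: now compute (5/13).
Reciprocity: 5 ≡ 1 and 13 ≡ 1 (mod 4), so (5/13) = +(13/5).
Reduce top mod 5: now compute (3/5).
Reciprocity: 3 ≡ 3 and 5 ≡ 1 (mod 4), so (3/5) = +(5/3).
Reduce top mod 3: now compute (2/3).
Pull out 2: since 3 ≡ 3 (mod 8), (2/3) = -1.
Reached (1/3) = 1. Collecting the sign flips along the way, the symbol is +1.

1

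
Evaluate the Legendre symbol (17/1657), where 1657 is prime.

Reciprocity: 17 ≡ 1 and 1657 ≡ 1 (mod 4), so (17/1657) = +(1657/17).
Reduce top mod 17: now compute (8/17).
Pull out 2^3: since 17 ≡ 1 (mod 8), (2/17) = +1, so (2/17)^3 = +1.
Reached (1/17) = 1. Collecting the sign flips along the way, the symbol is +1.

1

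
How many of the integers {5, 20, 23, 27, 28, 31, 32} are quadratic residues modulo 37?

2

(5/37) = -1 → non-residue.
(20/37) = -1 → non-residue.
(23/37) = -1 → non-residue.
(27/37) = +1 → QR.
(28/37) = +1 → QR.
(31/37) = -1 → non-residue.
(32/37) = -1 → non-residue.
Total quadratic residues among the 7: 2.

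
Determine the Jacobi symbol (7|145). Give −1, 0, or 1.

Reciprocity: 7 ≡ 3 and 145 ≡ 1 (mod 4), so (7/145) = +(145/7).
Reduce top mod 7: now compute (5/7).
Reciprocity: 5 ≡ 1 and 7 ≡ 3 (mod 4), so (5/7) = +(7/5).
Reduce top mod 5: now compute (2/5).
Pull out 2: since 5 ≡ 5 (mod 8), (2/5) = -1.
Reached (1/5) = 1. Collecting the sign flips along the way, the symbol is -1.

-1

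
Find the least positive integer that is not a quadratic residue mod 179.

2

(2/179) = −1, so 2 is the smallest positive non-residue mod 179.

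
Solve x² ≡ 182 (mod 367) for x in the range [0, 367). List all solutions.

174, 193

Since 367 ≡ 3 (mod 4), a square root of 182 is 182^((367+1)/4) = 182^92 mod 367.
Repeated squaring: 182^2≡94, 182^4≡28, 182^8≡50, 182^16≡298, 182^32≡357, 182^64≡100 (mod 367).
182^92 = 182^(64+16+8+4) ≡ 174 (mod 367).
Check: 174² = 30276 ≡ 182 (mod 367). The two roots are 174 and 193.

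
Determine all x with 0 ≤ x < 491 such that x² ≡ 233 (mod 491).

235, 256

Since 491 ≡ 3 (mod 4), a square root of 233 is 233^((491+1)/4) = 233^123 mod 491.
Repeated squaring: 233^2≡279, 233^4≡263, 233^8≡429, 233^16≡407, 233^32≡182, 233^64≡227 (mod 491).
233^123 = 233^(64+32+16+8+2+1) ≡ 256 (mod 491).
Check: 256² = 65536 ≡ 233 (mod 491). The two roots are 235 and 256.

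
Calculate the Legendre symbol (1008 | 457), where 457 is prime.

First reduce: 1008 ≡ 94 (mod 457).
Pull out 2: since 457 ≡ 1 (mod 8), (2/457) = +1.
Reciprocity: 47 ≡ 3 and 457 ≡ 1 (mod 4), so (47/457) = +(457/47).
Reduce top mod 47: now compute (34/47).
Pull out 2: since 47 ≡ 7 (mod 8), (2/47) = +1.
Reciprocity: 17 ≡ 1 and 47 ≡ 3 (mod 4), so (17/47) = +(47/17).
Reduce top mod 17: now compute (13/17).
Reciprocity: 13 ≡ 1 and 17 ≡ 1 (mod 4), so (13/17) = +(17/13).
Reduce top mod 13: now compute (4/13).
Pull out 2^2: since 13 ≡ 5 (mod 8), (2/13) = -1, so (2/13)^2 = +1.
Reached (1/13) = 1. Collecting the sign flips along the way, the symbol is +1.

1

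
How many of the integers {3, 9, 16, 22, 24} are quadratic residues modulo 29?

4

(3/29) = -1 → non-residue.
(9/29) = +1 → QR.
(16/29) = +1 → QR.
(22/29) = +1 → QR.
(24/29) = +1 → QR.
Total quadratic residues among the 5: 4.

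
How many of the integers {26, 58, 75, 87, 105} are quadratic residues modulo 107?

3

(26/107) = -1 → non-residue.
(58/107) = -1 → non-residue.
(75/107) = +1 → QR.
(87/107) = +1 → QR.
(105/107) = +1 → QR.
Total quadratic residues among the 5: 3.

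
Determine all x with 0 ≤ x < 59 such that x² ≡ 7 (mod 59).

Since 59 ≡ 3 (mod 4), a square root of 7 is 7^((59+1)/4) = 7^15 mod 59.
Repeated squaring: 7^2≡49, 7^4≡41, 7^8≡29 (mod 59).
7^15 = 7^(8+4+2+1) ≡ 19 (mod 59).
Check: 19² = 361 ≡ 7 (mod 59). The two roots are 19 and 40.

19, 40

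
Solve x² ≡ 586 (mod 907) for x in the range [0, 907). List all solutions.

Since 907 ≡ 3 (mod 4), a square root of 586 is 586^((907+1)/4) = 586^227 mod 907.
Repeated squaring: 586^2≡550, 586^4≡469, 586^8≡467, 586^16≡409, 586^32≡393, 586^64≡259, 586^128≡870 (mod 907).
586^227 = 586^(128+64+32+2+1) ≡ 398 (mod 907).
Check: 398² = 158404 ≡ 586 (mod 907). The two roots are 398 and 509.

398, 509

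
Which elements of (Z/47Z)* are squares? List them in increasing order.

Square k = 1,…,23 (k and 47−k give the same square):
1²=1, 2²=4, 3²=9, 4²=16, 5²=25, 6²=36, 7²≡2, 8²≡17, 9²≡34, 10²≡6, 11²≡27, 12²≡3, 13²≡28, 14²≡8, 15²≡37, 16²≡21, 17²≡7, 18²≡42, 19²≡32, 20²≡24, 21²≡18, 22²≡14, 23²≡12 (mod 47).
So the quadratic residues mod 47 are {1, 2, 3, 4, 6, 7, 8, 9, 12, 14, 16, 17, 18, 21, 24, 25, 27, 28, 32, 34, 36, 37, 42}.

1, 2, 3, 4, 6, 7, 8, 9, 12, 14, 16, 17, 18, 21, 24, 25, 27, 28, 32, 34, 36, 37, 42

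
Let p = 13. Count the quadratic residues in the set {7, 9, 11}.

(7/13) = -1 → non-residue.
(9/13) = +1 → QR.
(11/13) = -1 → non-residue.
Total quadratic residues among the 3: 1.

1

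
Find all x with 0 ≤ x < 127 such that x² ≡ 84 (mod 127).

Since 127 ≡ 3 (mod 4), a square root of 84 is 84^((127+1)/4) = 84^32 mod 127.
Repeated squaring: 84^2≡71, 84^4≡88, 84^8≡124, 84^16≡9, 84^32≡81 (mod 127).
84^32 = 84^(32) ≡ 81 (mod 127).
Check: 81² = 6561 ≡ 84 (mod 127). The two roots are 46 and 81.

46, 81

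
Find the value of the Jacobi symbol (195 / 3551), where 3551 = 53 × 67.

Reciprocity: 195 ≡ 3 and 3551 ≡ 3 (mod 4), so (195/3551) = −(3551/195).
Reduce top mod 195: now compute (41/195).
Reciprocity: 41 ≡ 1 and 195 ≡ 3 (mod 4), so (41/195) = +(195/41).
Reduce top mod 41: now compute (31/41).
Reciprocity: 31 ≡ 3 and 41 ≡ 1 (mod 4), so (31/41) = +(41/31).
Reduce top mod 31: now compute (10/31).
Pull out 2: since 31 ≡ 7 (mod 8), (2/31) = +1.
Reciprocity: 5 ≡ 1 and 31 ≡ 3 (mod 4), so (5/31) = +(31/5).
Reduce top mod 5: now compute (1/5).
Reached (1/5) = 1. Collecting the sign flips along the way, the symbol is -1.

-1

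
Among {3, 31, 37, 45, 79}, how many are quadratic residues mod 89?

2

(3/89) = -1 → non-residue.
(31/89) = -1 → non-residue.
(37/89) = -1 → non-residue.
(45/89) = +1 → QR.
(79/89) = +1 → QR.
Total quadratic residues among the 5: 2.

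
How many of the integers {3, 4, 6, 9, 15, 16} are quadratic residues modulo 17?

(3/17) = -1 → non-residue.
(4/17) = +1 → QR.
(6/17) = -1 → non-residue.
(9/17) = +1 → QR.
(15/17) = +1 → QR.
(16/17) = +1 → QR.
Total quadratic residues among the 6: 4.

4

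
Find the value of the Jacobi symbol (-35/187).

First reduce: -35 ≡ 152 (mod 187).
Pull out 2^3: since 187 ≡ 3 (mod 8), (2/187) = -1, so (2/187)^3 = -1.
Reciprocity: 19 ≡ 3 and 187 ≡ 3 (mod 4), so (19/187) = −(187/19).
Reduce top mod 19: now compute (16/19).
Pull out 2^4: since 19 ≡ 3 (mod 8), (2/19) = -1, so (2/19)^4 = +1.
Reached (1/19) = 1. Collecting the sign flips along the way, the symbol is +1.

1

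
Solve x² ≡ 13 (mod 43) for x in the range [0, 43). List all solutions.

20, 23

Since 43 ≡ 3 (mod 4), a square root of 13 is 13^((43+1)/4) = 13^11 mod 43.
Repeated squaring: 13^2≡40, 13^4≡9, 13^8≡38 (mod 43).
13^11 = 13^(8+2+1) ≡ 23 (mod 43).
Check: 23² = 529 ≡ 13 (mod 43). The two roots are 20 and 23.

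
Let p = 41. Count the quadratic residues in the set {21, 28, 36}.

(21/41) = +1 → QR.
(28/41) = -1 → non-residue.
(36/41) = +1 → QR.
Total quadratic residues among the 3: 2.

2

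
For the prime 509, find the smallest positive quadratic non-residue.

(2/509) = −1, so 2 is the smallest positive non-residue mod 509.

2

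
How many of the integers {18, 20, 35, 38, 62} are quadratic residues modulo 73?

(18/73) = +1 → QR.
(20/73) = -1 → non-residue.
(35/73) = +1 → QR.
(38/73) = +1 → QR.
(62/73) = -1 → non-residue.
Total quadratic residues among the 5: 3.

3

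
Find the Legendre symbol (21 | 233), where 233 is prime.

-1

Reciprocity: 21 ≡ 1 and 233 ≡ 1 (mod 4), so (21/233) = +(233/21).
Reduce top mod 21: now compute (2/21).
Pull out 2: since 21 ≡ 5 (mod 8), (2/21) = -1.
Reached (1/21) = 1. Collecting the sign flips along the way, the symbol is -1.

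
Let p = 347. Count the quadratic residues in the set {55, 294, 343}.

(55/347) = -1 → non-residue.
(294/347) = -1 → non-residue.
(343/347) = -1 → non-residue.
Total quadratic residues among the 3: 0.

0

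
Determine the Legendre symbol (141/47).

First reduce: 141 ≡ 0 (mod 47).
Top reduces to 0: gcd > 1, so the symbol is 0.

0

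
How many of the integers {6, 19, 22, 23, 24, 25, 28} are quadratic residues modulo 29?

(6/29) = +1 → QR.
(19/29) = -1 → non-residue.
(22/29) = +1 → QR.
(23/29) = +1 → QR.
(24/29) = +1 → QR.
(25/29) = +1 → QR.
(28/29) = +1 → QR.
Total quadratic residues among the 7: 6.

6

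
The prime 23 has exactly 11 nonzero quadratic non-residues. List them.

5, 7, 10, 11, 14, 15, 17, 19, 20, 21, 22

Square k = 1,…,11 (k and 23−k give the same square):
1²=1, 2²=4, 3²=9, 4²=16, 5²≡2, 6²≡13, 7²≡3, 8²≡18, 9²≡12, 10²≡8, 11²≡6 (mod 23).
The residues are {1, 2, 3, 4, 6, 8, 9, 12, 13, 16, 18}; the non-residues are the remaining 11 nonzero classes.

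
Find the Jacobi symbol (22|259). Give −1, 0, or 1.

Pull out 2: since 259 ≡ 3 (mod 8), (2/259) = -1.
Reciprocity: 11 ≡ 3 and 259 ≡ 3 (mod 4), so (11/259) = −(259/11).
Reduce top mod 11: now compute (6/11).
Pull out 2: since 11 ≡ 3 (mod 8), (2/11) = -1.
Reciprocity: 3 ≡ 3 and 11 ≡ 3 (mod 4), so (3/11) = −(11/3).
Reduce top mod 3: now compute (2/3).
Pull out 2: since 3 ≡ 3 (mod 8), (2/3) = -1.
Reached (1/3) = 1. Collecting the sign flips along the way, the symbol is -1.

-1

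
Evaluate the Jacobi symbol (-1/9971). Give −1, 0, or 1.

-1

First reduce: -1 ≡ 9970 (mod 9971).
Pull out 2: since 9971 ≡ 3 (mod 8), (2/9971) = -1.
Reciprocity: 4985 ≡ 1 and 9971 ≡ 3 (mod 4), so (4985/9971) = +(9971/4985).
Reduce top mod 4985: now compute (1/4985).
Reached (1/4985) = 1. Collecting the sign flips along the way, the symbol is -1.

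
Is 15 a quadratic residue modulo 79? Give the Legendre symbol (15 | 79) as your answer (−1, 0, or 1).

Euler's criterion: (15/79) ≡ 15^39 (mod 79).
15^2 ≡ 67 (mod 79)
15^4 ≡ 65 (mod 79)
15^8 ≡ 38 (mod 79)
15^16 ≡ 22 (mod 79)
15^32 ≡ 10 (mod 79)
15^39 = 15^(32+4+2+1) ≡ 78 (mod 79).
Result is 78 ≡ −1, so (15/79) = −1.

-1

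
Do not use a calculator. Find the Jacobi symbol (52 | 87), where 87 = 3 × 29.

1

Pull out 2^2: since 87 ≡ 7 (mod 8), (2/87) = +1, so (2/87)^2 = +1.
Reciprocity: 13 ≡ 1 and 87 ≡ 3 (mod 4), so (13/87) = +(87/13).
Reduce top mod 13: now compute (9/13).
Reciprocity: 9 ≡ 1 and 13 ≡ 1 (mod 4), so (9/13) = +(13/9).
Reduce top mod 9: now compute (4/9).
Pull out 2^2: since 9 ≡ 1 (mod 8), (2/9) = +1, so (2/9)^2 = +1.
Reached (1/9) = 1. Collecting the sign flips along the way, the symbol is +1.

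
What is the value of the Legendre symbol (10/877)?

Pull out 2: since 877 ≡ 5 (mod 8), (2/877) = -1.
Reciprocity: 5 ≡ 1 and 877 ≡ 1 (mod 4), so (5/877) = +(877/5).
Reduce top mod 5: now compute (2/5).
Pull out 2: since 5 ≡ 5 (mod 8), (2/5) = -1.
Reached (1/5) = 1. Collecting the sign flips along the way, the symbol is +1.

1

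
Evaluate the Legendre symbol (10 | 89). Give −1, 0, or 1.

1

Pull out 2: since 89 ≡ 1 (mod 8), (2/89) = +1.
Reciprocity: 5 ≡ 1 and 89 ≡ 1 (mod 4), so (5/89) = +(89/5).
Reduce top mod 5: now compute (4/5).
Pull out 2^2: since 5 ≡ 5 (mod 8), (2/5) = -1, so (2/5)^2 = +1.
Reached (1/5) = 1. Collecting the sign flips along the way, the symbol is +1.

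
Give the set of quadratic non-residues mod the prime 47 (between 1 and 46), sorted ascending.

Square k = 1,…,23 (k and 47−k give the same square):
1²=1, 2²=4, 3²=9, 4²=16, 5²=25, 6²=36, 7²≡2, 8²≡17, 9²≡34, 10²≡6, 11²≡27, 12²≡3, 13²≡28, 14²≡8, 15²≡37, 16²≡21, 17²≡7, 18²≡42, 19²≡32, 20²≡24, 21²≡18, 22²≡14, 23²≡12 (mod 47).
The residues are {1, 2, 3, 4, 6, 7, 8, 9, 12, 14, 16, 17, 18, 21, 24, 25, 27, 28, 32, 34, 36, 37, 42}; the non-residues are the remaining 23 nonzero classes.

5,10,11,13,15,19,20,22,23,26,29,30,31,33,35,38,39,40,41,43,44,45,46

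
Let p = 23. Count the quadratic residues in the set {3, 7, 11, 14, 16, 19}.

2

(3/23) = +1 → QR.
(7/23) = -1 → non-residue.
(11/23) = -1 → non-residue.
(14/23) = -1 → non-residue.
(16/23) = +1 → QR.
(19/23) = -1 → non-residue.
Total quadratic residues among the 6: 2.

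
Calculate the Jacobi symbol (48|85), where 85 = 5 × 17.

1

Pull out 2^4: since 85 ≡ 5 (mod 8), (2/85) = -1, so (2/85)^4 = +1.
Reciprocity: 3 ≡ 3 and 85 ≡ 1 (mod 4), so (3/85) = +(85/3).
Reduce top mod 3: now compute (1/3).
Reached (1/3) = 1. Collecting the sign flips along the way, the symbol is +1.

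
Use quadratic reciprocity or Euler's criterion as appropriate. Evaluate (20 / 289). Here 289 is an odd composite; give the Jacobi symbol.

1

Pull out 2^2: since 289 ≡ 1 (mod 8), (2/289) = +1, so (2/289)^2 = +1.
Reciprocity: 5 ≡ 1 and 289 ≡ 1 (mod 4), so (5/289) = +(289/5).
Reduce top mod 5: now compute (4/5).
Pull out 2^2: since 5 ≡ 5 (mod 8), (2/5) = -1, so (2/5)^2 = +1.
Reached (1/5) = 1. Collecting the sign flips along the way, the symbol is +1.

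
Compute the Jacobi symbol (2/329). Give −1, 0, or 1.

1

Pull out 2: since 329 ≡ 1 (mod 8), (2/329) = +1.
Reached (1/329) = 1. Collecting the sign flips along the way, the symbol is +1.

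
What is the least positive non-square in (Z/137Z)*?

(2/137) = +1, so 2 is a residue.
(3/137) = −1, so 3 is the smallest positive non-residue mod 137.

3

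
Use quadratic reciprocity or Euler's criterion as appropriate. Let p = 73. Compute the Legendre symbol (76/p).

1

First reduce: 76 ≡ 3 (mod 73).
Reciprocity: 3 ≡ 3 and 73 ≡ 1 (mod 4), so (3/73) = +(73/3).
Reduce top mod 3: now compute (1/3).
Reached (1/3) = 1. Collecting the sign flips along the way, the symbol is +1.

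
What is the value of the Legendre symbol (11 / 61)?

Reciprocity: 11 ≡ 3 and 61 ≡ 1 (mod 4), so (11/61) = +(61/11).
Reduce top mod 11: now compute (6/11).
Pull out 2: since 11 ≡ 3 (mod 8), (2/11) = -1.
Reciprocity: 3 ≡ 3 and 11 ≡ 3 (mod 4), so (3/11) = −(11/3).
Reduce top mod 3: now compute (2/3).
Pull out 2: since 3 ≡ 3 (mod 8), (2/3) = -1.
Reached (1/3) = 1. Collecting the sign flips along the way, the symbol is -1.

-1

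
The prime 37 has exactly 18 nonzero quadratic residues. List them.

1 3 4 7 9 10 11 12 16 21 25 26 27 28 30 33 34 36

Square k = 1,…,18 (k and 37−k give the same square):
1²=1, 2²=4, 3²=9, 4²=16, 5²=25, 6²=36, 7²≡12, 8²≡27, 9²≡7, 10²≡26, 11²≡10, 12²≡33, 13²≡21, 14²≡11, 15²≡3, 16²≡34, 17²≡30, 18²≡28 (mod 37).
So the quadratic residues mod 37 are {1, 3, 4, 7, 9, 10, 11, 12, 16, 21, 25, 26, 27, 28, 30, 33, 34, 36}.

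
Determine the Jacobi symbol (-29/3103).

First reduce: -29 ≡ 3074 (mod 3103).
Pull out 2: since 3103 ≡ 7 (mod 8), (2/3103) = +1.
Reciprocity: 1537 ≡ 1 and 3103 ≡ 3 (mod 4), so (1537/3103) = +(3103/1537).
Reduce top mod 1537: now compute (29/1537).
Reciprocity: 29 ≡ 1 and 1537 ≡ 1 (mod 4), so (29/1537) = +(1537/29).
Reduce top mod 29: now compute (0/29).
Top reduces to 0: gcd > 1, so the symbol is 0.

0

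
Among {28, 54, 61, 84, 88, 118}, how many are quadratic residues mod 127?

(28/127) = -1 → non-residue.
(54/127) = -1 → non-residue.
(61/127) = +1 → QR.
(84/127) = +1 → QR.
(88/127) = +1 → QR.
(118/127) = -1 → non-residue.
Total quadratic residues among the 6: 3.

3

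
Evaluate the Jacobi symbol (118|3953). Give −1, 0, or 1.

Pull out 2: since 3953 ≡ 1 (mod 8), (2/3953) = +1.
Reciprocity: 59 ≡ 3 and 3953 ≡ 1 (mod 4), so (59/3953) = +(3953/59).
Reduce top mod 59: now compute (0/59).
Top reduces to 0: gcd > 1, so the symbol is 0.

0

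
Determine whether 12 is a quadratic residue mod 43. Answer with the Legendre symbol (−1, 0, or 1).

-1

Euler's criterion: (12/43) ≡ 12^21 (mod 43).
12^2 ≡ 15 (mod 43)
12^4 ≡ 10 (mod 43)
12^8 ≡ 14 (mod 43)
12^16 ≡ 24 (mod 43)
12^21 = 12^(16+4+1) ≡ 42 (mod 43).
Result is 42 ≡ −1, so (12/43) = −1.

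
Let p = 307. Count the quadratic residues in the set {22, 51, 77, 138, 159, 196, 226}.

(22/307) = -1 → non-residue.
(51/307) = -1 → non-residue.
(77/307) = +1 → QR.
(138/307) = -1 → non-residue.
(159/307) = -1 → non-residue.
(196/307) = +1 → QR.
(226/307) = -1 → non-residue.
Total quadratic residues among the 7: 2.

2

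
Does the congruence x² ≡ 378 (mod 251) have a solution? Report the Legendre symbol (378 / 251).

-1

Euler's criterion: (378/251) ≡ 127^125 (mod 251).
127^2 ≡ 65 (mod 251)
127^4 ≡ 209 (mod 251)
127^8 ≡ 7 (mod 251)
127^16 ≡ 49 (mod 251)
127^32 ≡ 142 (mod 251)
127^64 ≡ 84 (mod 251)
127^125 = 127^(64+32+16+8+4+1) ≡ 250 (mod 251).
Result is 250 ≡ −1, so (378/251) = −1.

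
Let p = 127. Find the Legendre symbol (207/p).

First reduce: 207 ≡ 80 (mod 127).
Pull out 2^4: since 127 ≡ 7 (mod 8), (2/127) = +1, so (2/127)^4 = +1.
Reciprocity: 5 ≡ 1 and 127 ≡ 3 (mod 4), so (5/127) = +(127/5).
Reduce top mod 5: now compute (2/5).
Pull out 2: since 5 ≡ 5 (mod 8), (2/5) = -1.
Reached (1/5) = 1. Collecting the sign flips along the way, the symbol is -1.

-1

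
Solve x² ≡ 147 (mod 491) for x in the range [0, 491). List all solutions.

191, 300

Since 491 ≡ 3 (mod 4), a square root of 147 is 147^((491+1)/4) = 147^123 mod 491.
Repeated squaring: 147^2≡5, 147^4≡25, 147^8≡134, 147^16≡280, 147^32≡331, 147^64≡68 (mod 491).
147^123 = 147^(64+32+16+8+2+1) ≡ 300 (mod 491).
Check: 300² = 90000 ≡ 147 (mod 491). The two roots are 191 and 300.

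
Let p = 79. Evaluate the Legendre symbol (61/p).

Reciprocity: 61 ≡ 1 and 79 ≡ 3 (mod 4), so (61/79) = +(79/61).
Reduce top mod 61: now compute (18/61).
Pull out 2: since 61 ≡ 5 (mod 8), (2/61) = -1.
Reciprocity: 9 ≡ 1 and 61 ≡ 1 (mod 4), so (9/61) = +(61/9).
Reduce top mod 9: now compute (7/9).
Reciprocity: 7 ≡ 3 and 9 ≡ 1 (mod 4), so (7/9) = +(9/7).
Reduce top mod 7: now compute (2/7).
Pull out 2: since 7 ≡ 7 (mod 8), (2/7) = +1.
Reached (1/7) = 1. Collecting the sign flips along the way, the symbol is -1.

-1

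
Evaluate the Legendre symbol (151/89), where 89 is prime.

-1

Euler's criterion: (151/89) ≡ 62^44 (mod 89).
62^2 ≡ 17 (mod 89)
62^4 ≡ 22 (mod 89)
62^8 ≡ 39 (mod 89)
62^16 ≡ 8 (mod 89)
62^32 ≡ 64 (mod 89)
62^44 = 62^(32+8+4) ≡ 88 (mod 89).
Result is 88 ≡ −1, so (151/89) = −1.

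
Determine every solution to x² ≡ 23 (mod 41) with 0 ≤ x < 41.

41 ≡ 1 (mod 4), so we find a root by search.
Trying successive values, 8² = 64 ≡ 23 (mod 41). The other root is 41 − 8 = 33.

8, 33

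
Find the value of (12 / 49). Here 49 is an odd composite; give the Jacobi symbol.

Pull out 2^2: since 49 ≡ 1 (mod 8), (2/49) = +1, so (2/49)^2 = +1.
Reciprocity: 3 ≡ 3 and 49 ≡ 1 (mod 4), so (3/49) = +(49/3).
Reduce top mod 3: now compute (1/3).
Reached (1/3) = 1. Collecting the sign flips along the way, the symbol is +1.

1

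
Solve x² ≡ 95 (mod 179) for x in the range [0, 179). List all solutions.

Since 179 ≡ 3 (mod 4), a square root of 95 is 95^((179+1)/4) = 95^45 mod 179.
Repeated squaring: 95^2≡75, 95^4≡76, 95^8≡48, 95^16≡156, 95^32≡171 (mod 179).
95^45 = 95^(32+8+4+1) ≡ 51 (mod 179).
Check: 51² = 2601 ≡ 95 (mod 179). The two roots are 51 and 128.

51, 128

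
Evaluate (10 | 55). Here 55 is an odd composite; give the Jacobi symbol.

0

Pull out 2: since 55 ≡ 7 (mod 8), (2/55) = +1.
Reciprocity: 5 ≡ 1 and 55 ≡ 3 (mod 4), so (5/55) = +(55/5).
Reduce top mod 5: now compute (0/5).
Top reduces to 0: gcd > 1, so the symbol is 0.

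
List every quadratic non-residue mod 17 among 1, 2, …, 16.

3, 5, 6, 7, 10, 11, 12, 14

Square k = 1,…,8 (k and 17−k give the same square):
1²=1, 2²=4, 3²=9, 4²=16, 5²≡8, 6²≡2, 7²≡15, 8²≡13 (mod 17).
The residues are {1, 2, 4, 8, 9, 13, 15, 16}; the non-residues are the remaining 8 nonzero classes.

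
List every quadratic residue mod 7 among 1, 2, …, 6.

Square k = 1,…,3 (k and 7−k give the same square):
1²=1, 2²=4, 3²≡2 (mod 7).
So the quadratic residues mod 7 are {1, 2, 4}.

1 2 4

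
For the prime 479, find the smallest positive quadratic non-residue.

(2/479) = +1, so 2 is a residue.
(3/479) = +1, so 3 is a residue.
(4/479) = +1, so 4 is a residue.
(5/479) = +1, so 5 is a residue.
(6/479) = +1, so 6 is a residue.
(7/479) = +1, so 7 is a residue.
(8/479) = +1, so 8 is a residue.
(9/479) = +1, so 9 is a residue.
(10/479) = +1, so 10 is a residue.
(11/479) = +1, so 11 is a residue.
(12/479) = +1, so 12 is a residue.
(13/479) = −1, so 13 is the smallest positive non-residue mod 479.

13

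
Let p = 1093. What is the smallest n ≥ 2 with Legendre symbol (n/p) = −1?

2

(2/1093) = −1, so 2 is the smallest positive non-residue mod 1093.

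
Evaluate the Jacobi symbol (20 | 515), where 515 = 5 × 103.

0

Pull out 2^2: since 515 ≡ 3 (mod 8), (2/515) = -1, so (2/515)^2 = +1.
Reciprocity: 5 ≡ 1 and 515 ≡ 3 (mod 4), so (5/515) = +(515/5).
Reduce top mod 5: now compute (0/5).
Top reduces to 0: gcd > 1, so the symbol is 0.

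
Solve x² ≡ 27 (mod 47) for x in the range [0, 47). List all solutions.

11, 36

Since 47 ≡ 3 (mod 4), a square root of 27 is 27^((47+1)/4) = 27^12 mod 47.
Repeated squaring: 27^2≡24, 27^4≡12, 27^8≡3 (mod 47).
27^12 = 27^(8+4) ≡ 36 (mod 47).
Check: 36² = 1296 ≡ 27 (mod 47). The two roots are 11 and 36.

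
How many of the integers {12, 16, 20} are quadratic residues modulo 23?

2

(12/23) = +1 → QR.
(16/23) = +1 → QR.
(20/23) = -1 → non-residue.
Total quadratic residues among the 3: 2.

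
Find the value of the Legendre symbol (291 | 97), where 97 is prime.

First reduce: 291 ≡ 0 (mod 97).
Top reduces to 0: gcd > 1, so the symbol is 0.

0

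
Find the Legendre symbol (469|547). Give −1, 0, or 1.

-1

Euler's criterion: (469/547) ≡ 469^273 (mod 547).
469^2 ≡ 67 (mod 547)
469^4 ≡ 113 (mod 547)
469^8 ≡ 188 (mod 547)
469^16 ≡ 336 (mod 547)
469^32 ≡ 214 (mod 547)
469^64 ≡ 395 (mod 547)
469^128 ≡ 130 (mod 547)
469^256 ≡ 490 (mod 547)
469^273 = 469^(256+16+1) ≡ 546 (mod 547).
Result is 546 ≡ −1, so (469/547) = −1.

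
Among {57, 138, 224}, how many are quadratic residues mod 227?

(57/227) = +1 → QR.
(138/227) = -1 → non-residue.
(224/227) = -1 → non-residue.
Total quadratic residues among the 3: 1.

1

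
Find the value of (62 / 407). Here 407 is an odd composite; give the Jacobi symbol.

Pull out 2: since 407 ≡ 7 (mod 8), (2/407) = +1.
Reciprocity: 31 ≡ 3 and 407 ≡ 3 (mod 4), so (31/407) = −(407/31).
Reduce top mod 31: now compute (4/31).
Pull out 2^2: since 31 ≡ 7 (mod 8), (2/31) = +1, so (2/31)^2 = +1.
Reached (1/31) = 1. Collecting the sign flips along the way, the symbol is -1.

-1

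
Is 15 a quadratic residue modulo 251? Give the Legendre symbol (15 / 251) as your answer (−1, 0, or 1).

Reciprocity: 15 ≡ 3 and 251 ≡ 3 (mod 4), so (15/251) = −(251/15).
Reduce top mod 15: now compute (11/15).
Reciprocity: 11 ≡ 3 and 15 ≡ 3 (mod 4), so (11/15) = −(15/11).
Reduce top mod 11: now compute (4/11).
Pull out 2^2: since 11 ≡ 3 (mod 8), (2/11) = -1, so (2/11)^2 = +1.
Reached (1/11) = 1. Collecting the sign flips along the way, the symbol is +1.

1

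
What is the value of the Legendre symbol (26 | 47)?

Pull out 2: since 47 ≡ 7 (mod 8), (2/47) = +1.
Reciprocity: 13 ≡ 1 and 47 ≡ 3 (mod 4), so (13/47) = +(47/13).
Reduce top mod 13: now compute (8/13).
Pull out 2^3: since 13 ≡ 5 (mod 8), (2/13) = -1, so (2/13)^3 = -1.
Reached (1/13) = 1. Collecting the sign flips along the way, the symbol is -1.

-1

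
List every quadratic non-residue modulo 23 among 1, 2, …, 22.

Square k = 1,…,11 (k and 23−k give the same square):
1²=1, 2²=4, 3²=9, 4²=16, 5²≡2, 6²≡13, 7²≡3, 8²≡18, 9²≡12, 10²≡8, 11²≡6 (mod 23).
The residues are {1, 2, 3, 4, 6, 8, 9, 12, 13, 16, 18}; the non-residues are the remaining 11 nonzero classes.

5, 7, 10, 11, 14, 15, 17, 19, 20, 21, 22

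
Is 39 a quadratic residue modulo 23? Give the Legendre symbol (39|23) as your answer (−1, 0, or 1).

1

First reduce: 39 ≡ 16 (mod 23).
Pull out 2^4: since 23 ≡ 7 (mod 8), (2/23) = +1, so (2/23)^4 = +1.
Reached (1/23) = 1. Collecting the sign flips along the way, the symbol is +1.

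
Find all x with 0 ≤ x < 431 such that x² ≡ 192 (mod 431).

Since 431 ≡ 3 (mod 4), a square root of 192 is 192^((431+1)/4) = 192^108 mod 431.
Repeated squaring: 192^2≡229, 192^4≡290, 192^8≡55, 192^16≡8, 192^32≡64, 192^64≡217 (mod 431).
192^108 = 192^(64+32+8+4) ≡ 288 (mod 431).
Check: 288² = 82944 ≡ 192 (mod 431). The two roots are 143 and 288.

143, 288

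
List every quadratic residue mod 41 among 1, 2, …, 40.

Square k = 1,…,20 (k and 41−k give the same square):
1²=1, 2²=4, 3²=9, 4²=16, 5²=25, 6²=36, 7²≡8, 8²≡23, 9²≡40, 10²≡18, 11²≡39, 12²≡21, 13²≡5, 14²≡32, 15²≡20, 16²≡10, 17²≡2, 18²≡37, 19²≡33, 20²≡31 (mod 41).
So the quadratic residues mod 41 are {1, 2, 4, 5, 8, 9, 10, 16, 18, 20, 21, 23, 25, 31, 32, 33, 36, 37, 39, 40}.

1,2,4,5,8,9,10,16,18,20,21,23,25,31,32,33,36,37,39,40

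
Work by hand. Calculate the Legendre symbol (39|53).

Reciprocity: 39 ≡ 3 and 53 ≡ 1 (mod 4), so (39/53) = +(53/39).
Reduce top mod 39: now compute (14/39).
Pull out 2: since 39 ≡ 7 (mod 8), (2/39) = +1.
Reciprocity: 7 ≡ 3 and 39 ≡ 3 (mod 4), so (7/39) = −(39/7).
Reduce top mod 7: now compute (4/7).
Pull out 2^2: since 7 ≡ 7 (mod 8), (2/7) = +1, so (2/7)^2 = +1.
Reached (1/7) = 1. Collecting the sign flips along the way, the symbol is -1.

-1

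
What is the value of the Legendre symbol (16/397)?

Euler's criterion: (16/397) ≡ 16^198 (mod 397).
16^2 ≡ 256 (mod 397)
16^4 ≡ 31 (mod 397)
16^8 ≡ 167 (mod 397)
16^16 ≡ 99 (mod 397)
16^32 ≡ 273 (mod 397)
16^64 ≡ 290 (mod 397)
16^128 ≡ 333 (mod 397)
16^198 = 16^(128+64+4+2) ≡ 1 (mod 397).
Result is 1, so (16/397) = 1.

1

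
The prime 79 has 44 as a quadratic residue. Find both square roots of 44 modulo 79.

Since 79 ≡ 3 (mod 4), a square root of 44 is 44^((79+1)/4) = 44^20 mod 79.
Repeated squaring: 44^2≡40, 44^4≡20, 44^8≡5, 44^16≡25 (mod 79).
44^20 = 44^(16+4) ≡ 26 (mod 79).
Check: 26² = 676 ≡ 44 (mod 79). The two roots are 26 and 53.

26, 53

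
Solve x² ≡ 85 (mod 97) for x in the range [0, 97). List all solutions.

45, 52

97 ≡ 1 (mod 4), so we find a root by search.
Trying successive values, 45² = 2025 ≡ 85 (mod 97). The other root is 97 − 45 = 52.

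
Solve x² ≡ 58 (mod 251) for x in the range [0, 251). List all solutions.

Since 251 ≡ 3 (mod 4), a square root of 58 is 58^((251+1)/4) = 58^63 mod 251.
Repeated squaring: 58^2≡101, 58^4≡161, 58^8≡68, 58^16≡106, 58^32≡192 (mod 251).
58^63 = 58^(32+16+8+4+2+1) ≡ 73 (mod 251).
Check: 73² = 5329 ≡ 58 (mod 251). The two roots are 73 and 178.

73, 178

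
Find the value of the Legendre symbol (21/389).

-1

Reciprocity: 21 ≡ 1 and 389 ≡ 1 (mod 4), so (21/389) = +(389/21).
Reduce top mod 21: now compute (11/21).
Reciprocity: 11 ≡ 3 and 21 ≡ 1 (mod 4), so (11/21) = +(21/11).
Reduce top mod 11: now compute (10/11).
Pull out 2: since 11 ≡ 3 (mod 8), (2/11) = -1.
Reciprocity: 5 ≡ 1 and 11 ≡ 3 (mod 4), so (5/11) = +(11/5).
Reduce top mod 5: now compute (1/5).
Reached (1/5) = 1. Collecting the sign flips along the way, the symbol is -1.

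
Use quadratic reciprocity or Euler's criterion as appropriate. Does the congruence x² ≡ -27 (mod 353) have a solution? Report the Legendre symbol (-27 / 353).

-1

Euler's criterion: (-27/353) ≡ 326^176 (mod 353).
326^2 ≡ 23 (mod 353)
326^4 ≡ 176 (mod 353)
326^8 ≡ 265 (mod 353)
326^16 ≡ 331 (mod 353)
326^32 ≡ 131 (mod 353)
326^64 ≡ 217 (mod 353)
326^128 ≡ 140 (mod 353)
326^176 = 326^(128+32+16) ≡ 352 (mod 353).
Result is 352 ≡ −1, so (-27/353) = −1.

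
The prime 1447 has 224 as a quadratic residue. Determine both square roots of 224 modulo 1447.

671, 776

Since 1447 ≡ 3 (mod 4), a square root of 224 is 224^((1447+1)/4) = 224^362 mod 1447.
Repeated squaring: 224^2≡978, 224^4≡17, 224^8≡289, 224^16≡1042, 224^32≡514, 224^64≡842, 224^128≡1381, 224^256≡15 (mod 1447).
224^362 = 224^(256+64+32+8+2) ≡ 776 (mod 1447).
Check: 776² = 602176 ≡ 224 (mod 1447). The two roots are 671 and 776.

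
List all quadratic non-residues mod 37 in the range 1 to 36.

2,5,6,8,13,14,15,17,18,19,20,22,23,24,29,31,32,35

Square k = 1,…,18 (k and 37−k give the same square):
1²=1, 2²=4, 3²=9, 4²=16, 5²=25, 6²=36, 7²≡12, 8²≡27, 9²≡7, 10²≡26, 11²≡10, 12²≡33, 13²≡21, 14²≡11, 15²≡3, 16²≡34, 17²≡30, 18²≡28 (mod 37).
The residues are {1, 3, 4, 7, 9, 10, 11, 12, 16, 21, 25, 26, 27, 28, 30, 33, 34, 36}; the non-residues are the remaining 18 nonzero classes.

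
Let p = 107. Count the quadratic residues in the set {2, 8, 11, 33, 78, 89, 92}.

(2/107) = -1 → non-residue.
(8/107) = -1 → non-residue.
(11/107) = +1 → QR.
(33/107) = +1 → QR.
(78/107) = -1 → non-residue.
(89/107) = +1 → QR.
(92/107) = +1 → QR.
Total quadratic residues among the 7: 4.

4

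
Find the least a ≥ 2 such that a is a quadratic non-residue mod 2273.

(2/2273) = +1, so 2 is a residue.
(3/2273) = −1, so 3 is the smallest positive non-residue mod 2273.

3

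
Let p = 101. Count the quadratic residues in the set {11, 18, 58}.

(11/101) = -1 → non-residue.
(18/101) = -1 → non-residue.
(58/101) = +1 → QR.
Total quadratic residues among the 3: 1.

1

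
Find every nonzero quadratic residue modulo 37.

1,3,4,7,9,10,11,12,16,21,25,26,27,28,30,33,34,36

Square k = 1,…,18 (k and 37−k give the same square):
1²=1, 2²=4, 3²=9, 4²=16, 5²=25, 6²=36, 7²≡12, 8²≡27, 9²≡7, 10²≡26, 11²≡10, 12²≡33, 13²≡21, 14²≡11, 15²≡3, 16²≡34, 17²≡30, 18²≡28 (mod 37).
So the quadratic residues mod 37 are {1, 3, 4, 7, 9, 10, 11, 12, 16, 21, 25, 26, 27, 28, 30, 33, 34, 36}.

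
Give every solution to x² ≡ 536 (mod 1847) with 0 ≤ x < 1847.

Since 1847 ≡ 3 (mod 4), a square root of 536 is 536^((1847+1)/4) = 536^462 mod 1847.
Repeated squaring: 536^2≡1011, 536^4≡730, 536^8≡964, 536^16≡255, 536^32≡380, 536^64≡334, 536^128≡736, 536^256≡525 (mod 1847).
536^462 = 536^(256+128+64+8+4+2) ≡ 569 (mod 1847).
Check: 569² = 323761 ≡ 536 (mod 1847). The two roots are 569 and 1278.

569, 1278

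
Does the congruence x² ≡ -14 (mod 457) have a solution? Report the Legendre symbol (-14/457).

1

First reduce: -14 ≡ 443 (mod 457).
Reciprocity: 443 ≡ 3 and 457 ≡ 1 (mod 4), so (443/457) = +(457/443).
Reduce top mod 443: now compute (14/443).
Pull out 2: since 443 ≡ 3 (mod 8), (2/443) = -1.
Reciprocity: 7 ≡ 3 and 443 ≡ 3 (mod 4), so (7/443) = −(443/7).
Reduce top mod 7: now compute (2/7).
Pull out 2: since 7 ≡ 7 (mod 8), (2/7) = +1.
Reached (1/7) = 1. Collecting the sign flips along the way, the symbol is +1.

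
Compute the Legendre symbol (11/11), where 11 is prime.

0

First reduce: 11 ≡ 0 (mod 11).
Top reduces to 0: gcd > 1, so the symbol is 0.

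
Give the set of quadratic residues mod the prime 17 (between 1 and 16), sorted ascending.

Square k = 1,…,8 (k and 17−k give the same square):
1²=1, 2²=4, 3²=9, 4²=16, 5²≡8, 6²≡2, 7²≡15, 8²≡13 (mod 17).
So the quadratic residues mod 17 are {1, 2, 4, 8, 9, 13, 15, 16}.

1 2 4 8 9 13 15 16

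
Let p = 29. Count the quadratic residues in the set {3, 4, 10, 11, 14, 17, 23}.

(3/29) = -1 → non-residue.
(4/29) = +1 → QR.
(10/29) = -1 → non-residue.
(11/29) = -1 → non-residue.
(14/29) = -1 → non-residue.
(17/29) = -1 → non-residue.
(23/29) = +1 → QR.
Total quadratic residues among the 7: 2.

2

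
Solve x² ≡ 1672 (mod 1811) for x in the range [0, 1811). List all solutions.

Since 1811 ≡ 3 (mod 4), a square root of 1672 is 1672^((1811+1)/4) = 1672^453 mod 1811.
Repeated squaring: 1672^2≡1211, 1672^4≡1422, 1672^8≡1008, 1672^16≡93, 1672^32≡1405, 1672^64≡35, 1672^128≡1225, 1672^256≡1117 (mod 1811).
1672^453 = 1672^(256+128+64+4+1) ≡ 666 (mod 1811).
Check: 666² = 443556 ≡ 1672 (mod 1811). The two roots are 666 and 1145.

666, 1145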